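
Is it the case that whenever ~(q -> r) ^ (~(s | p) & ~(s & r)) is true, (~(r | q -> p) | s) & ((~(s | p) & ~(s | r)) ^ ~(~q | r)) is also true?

no

  p      q      r      s    |    φ      ψ  
 True   True   True   True  |  False  False
 True   True   True  False  |  False  False
 True   True  False   True  |   True   True
 True   True  False  False  |   True  False
 True  False   True   True  |  False  False
 True  False   True  False  |  False  False
 True  False  False   True  |  False  False
 True  False  False  False  |  False  False
False   True   True   True  |  False  False
False   True   True  False  |   True  False
False   True  False   True  |   True   True
False   True  False  False  |  False  False
False  False   True   True  |  False  False
False  False   True  False  |   True  False
False  False  False   True  |  False  False
False  False  False  False  |   True  False
At p=True, q=True, r=False, s=False we have φ true but ψ false, so φ does not entail ψ.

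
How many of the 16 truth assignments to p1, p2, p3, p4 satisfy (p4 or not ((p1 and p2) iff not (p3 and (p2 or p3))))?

  p1  |   p2  |   p3  |   p4  |   φ  
----- | ----- | ----- | ----- | -----
 True |  True |  True |  True |  True
 True |  True |  True | False |  True
 True |  True | False |  True |  True
 True |  True | False | False | False
 True | False |  True |  True |  True
 True | False |  True | False | False
 True | False | False |  True |  True
 True | False | False | False |  True
False |  True |  True |  True |  True
False |  True |  True | False | False
False |  True | False |  True |  True
False |  True | False | False |  True
False | False |  True |  True |  True
False | False |  True | False | False
False | False | False |  True |  True
False | False | False | False |  True
The formula is true on 12 of the 16 rows.

12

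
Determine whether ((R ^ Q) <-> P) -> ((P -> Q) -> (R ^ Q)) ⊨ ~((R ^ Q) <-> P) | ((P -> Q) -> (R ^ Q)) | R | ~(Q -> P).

yes

P | Q | R || φ | ψ
1 | 1 | 1 || 1 | 1
1 | 1 | 0 || 1 | 1
1 | 0 | 1 || 1 | 1
1 | 0 | 0 || 1 | 1
0 | 1 | 1 || 0 | 1
0 | 1 | 0 || 1 | 1
0 | 0 | 1 || 1 | 1
0 | 0 | 0 || 0 | 0
In every row where φ is true, ψ is also true, so φ ⊨ ψ.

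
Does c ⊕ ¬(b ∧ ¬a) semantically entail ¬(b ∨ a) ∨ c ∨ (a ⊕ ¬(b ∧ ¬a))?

no

a  b  c  |  φ  ψ
T  T  T  |  F  T
T  T  F  |  T  F
T  F  T  |  F  T
T  F  F  |  T  F
F  T  T  |  T  T
F  T  F  |  F  F
F  F  T  |  F  T
F  F  F  |  T  T
At a=T, b=T, c=F we have φ true but ψ false, so φ does not entail ψ.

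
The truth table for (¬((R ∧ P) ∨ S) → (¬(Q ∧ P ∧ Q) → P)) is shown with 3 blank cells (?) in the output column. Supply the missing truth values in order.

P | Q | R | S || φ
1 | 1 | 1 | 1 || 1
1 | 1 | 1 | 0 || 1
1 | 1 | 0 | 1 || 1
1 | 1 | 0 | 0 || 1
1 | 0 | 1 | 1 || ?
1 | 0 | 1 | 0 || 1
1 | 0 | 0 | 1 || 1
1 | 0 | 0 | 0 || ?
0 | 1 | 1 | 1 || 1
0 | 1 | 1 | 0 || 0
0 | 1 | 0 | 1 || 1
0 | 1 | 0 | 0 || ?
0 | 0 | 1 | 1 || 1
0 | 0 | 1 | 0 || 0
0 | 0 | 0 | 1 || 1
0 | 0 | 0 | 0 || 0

1, 1, 0

Row P=1, Q=0, R=1, S=1: ¬((R ∧ P) ∨ S) = 0, (¬(Q ∧ P ∧ Q) → P) = 1, so the formula = 1.
Row P=1, Q=0, R=0, S=0: ¬((R ∧ P) ∨ S) = 1, (¬(Q ∧ P ∧ Q) → P) = 1, so the formula = 1.
Row P=0, Q=1, R=0, S=0: ¬((R ∧ P) ∨ S) = 1, (¬(Q ∧ P ∧ Q) → P) = 0, so the formula = 0.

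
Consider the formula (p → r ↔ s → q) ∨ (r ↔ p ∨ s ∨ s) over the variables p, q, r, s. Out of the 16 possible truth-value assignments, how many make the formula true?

p  q  r  s  |  φ
1  1  1  1  |  1
1  1  1  0  |  1
1  1  0  1  |  0
1  1  0  0  |  0
1  0  1  1  |  1
1  0  1  0  |  1
1  0  0  1  |  1
1  0  0  0  |  0
0  1  1  1  |  1
0  1  1  0  |  1
0  1  0  1  |  1
0  1  0  0  |  1
0  0  1  1  |  1
0  0  1  0  |  1
0  0  0  1  |  0
0  0  0  0  |  1
The formula is true on 12 of the 16 rows.

12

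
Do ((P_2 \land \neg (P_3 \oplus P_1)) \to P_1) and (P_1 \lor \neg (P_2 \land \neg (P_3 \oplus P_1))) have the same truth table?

 P_1    P_2    P_3   |    φ      ψ  
False  False  False  |   True   True
False  False   True  |   True   True
False   True  False  |  False  False
False   True   True  |   True   True
 True  False  False  |   True   True
 True  False   True  |   True   True
 True   True  False  |   True   True
 True   True   True  |   True   True
The columns for φ and ψ agree on every row, so they are logically equivalent.

equivalent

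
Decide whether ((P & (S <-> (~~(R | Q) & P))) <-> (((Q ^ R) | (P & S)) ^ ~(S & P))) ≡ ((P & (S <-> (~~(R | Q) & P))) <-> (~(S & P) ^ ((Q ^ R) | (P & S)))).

equivalent

P | Q | R | S | φ | ψ
- | - | - | - | - | -
T | T | T | T | T | T
T | T | T | F | F | F
T | T | F | T | T | T
T | T | F | F | T | T
T | F | T | T | T | T
T | F | T | F | T | T
T | F | F | T | F | F
T | F | F | F | T | T
F | T | T | T | F | F
F | T | T | F | F | F
F | T | F | T | T | T
F | T | F | F | T | T
F | F | T | T | T | T
F | F | T | F | T | T
F | F | F | T | F | F
F | F | F | F | F | F
The columns for φ and ψ agree on every row, so they are logically equivalent.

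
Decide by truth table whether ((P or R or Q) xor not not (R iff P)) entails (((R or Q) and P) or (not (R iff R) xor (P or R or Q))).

P | Q | R || φ | ψ
T | T | T || F | T
T | T | F || T | T
T | F | T || F | T
T | F | F || T | T
F | T | T || T | T
F | T | F || F | T
F | F | T || T | T
F | F | F || T | F
At P=F, Q=F, R=F we have φ true but ψ false, so φ does not entail ψ.

no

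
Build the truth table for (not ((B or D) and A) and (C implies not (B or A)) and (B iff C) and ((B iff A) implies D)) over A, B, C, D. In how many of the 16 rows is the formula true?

2

A | B | C | D || φ
T | T | T | T || F
T | T | T | F || F
T | T | F | T || F
T | T | F | F || F
T | F | T | T || F
T | F | T | F || F
T | F | F | T || F
T | F | F | F || T
F | T | T | T || F
F | T | T | F || F
F | T | F | T || F
F | T | F | F || F
F | F | T | T || F
F | F | T | F || F
F | F | F | T || T
F | F | F | F || F
The formula is true on 2 of the 16 rows.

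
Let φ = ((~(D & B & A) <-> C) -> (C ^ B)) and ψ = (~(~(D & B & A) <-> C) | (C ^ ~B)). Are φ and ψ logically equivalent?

not equivalent

A  B  C  D  |  φ  ψ
T  T  T  T  |  T  T
T  T  T  F  |  F  T
T  T  F  T  |  T  F
T  T  F  F  |  T  T
T  F  T  T  |  T  F
T  F  T  F  |  T  F
T  F  F  T  |  T  T
T  F  F  F  |  T  T
F  T  T  T  |  F  T
F  T  T  F  |  F  T
F  T  F  T  |  T  T
F  T  F  F  |  T  T
F  F  T  T  |  T  F
F  F  T  F  |  T  F
F  F  F  T  |  T  T
F  F  F  F  |  T  T
The columns differ at A=T, B=T, C=T, D=F (φ=F, ψ=T), so they are not equivalent.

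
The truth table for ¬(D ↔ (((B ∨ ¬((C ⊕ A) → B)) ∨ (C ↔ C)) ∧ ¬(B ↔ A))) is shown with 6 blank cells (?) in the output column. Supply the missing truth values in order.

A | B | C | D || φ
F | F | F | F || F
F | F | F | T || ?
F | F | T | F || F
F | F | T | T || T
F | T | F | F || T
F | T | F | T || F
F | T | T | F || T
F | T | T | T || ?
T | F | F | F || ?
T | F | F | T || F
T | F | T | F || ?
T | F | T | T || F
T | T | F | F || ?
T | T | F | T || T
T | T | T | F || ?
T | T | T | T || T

T, F, T, T, F, F

Row A=F, B=F, C=F, D=T: (((B ∨ ¬((C ⊕ A) → B)) ∨ (C ↔ C)) ∧ ¬(B ↔ A)) = F, (D ↔ (((B ∨ ¬((C ⊕ A) → B)) ∨ (C ↔ C)) ∧ ¬(B ↔ A))) = F, so the formula = T.
Row A=F, B=T, C=T, D=T: (((B ∨ ¬((C ⊕ A) → B)) ∨ (C ↔ C)) ∧ ¬(B ↔ A)) = T, (D ↔ (((B ∨ ¬((C ⊕ A) → B)) ∨ (C ↔ C)) ∧ ¬(B ↔ A))) = T, so the formula = F.
Row A=T, B=F, C=F, D=F: (((B ∨ ¬((C ⊕ A) → B)) ∨ (C ↔ C)) ∧ ¬(B ↔ A)) = T, (D ↔ (((B ∨ ¬((C ⊕ A) → B)) ∨ (C ↔ C)) ∧ ¬(B ↔ A))) = F, so the formula = T.
Row A=T, B=F, C=T, D=F: (((B ∨ ¬((C ⊕ A) → B)) ∨ (C ↔ C)) ∧ ¬(B ↔ A)) = T, (D ↔ (((B ∨ ¬((C ⊕ A) → B)) ∨ (C ↔ C)) ∧ ¬(B ↔ A))) = F, so the formula = T.
Row A=T, B=T, C=F, D=F: (((B ∨ ¬((C ⊕ A) → B)) ∨ (C ↔ C)) ∧ ¬(B ↔ A)) = F, (D ↔ (((B ∨ ¬((C ⊕ A) → B)) ∨ (C ↔ C)) ∧ ¬(B ↔ A))) = T, so the formula = F.
Row A=T, B=T, C=T, D=F: (((B ∨ ¬((C ⊕ A) → B)) ∨ (C ↔ C)) ∧ ¬(B ↔ A)) = F, (D ↔ (((B ∨ ¬((C ⊕ A) → B)) ∨ (C ↔ C)) ∧ ¬(B ↔ A))) = T, so the formula = F.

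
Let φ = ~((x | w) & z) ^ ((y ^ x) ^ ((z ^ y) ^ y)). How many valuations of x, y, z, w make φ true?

8

  x      y      z      w    |    φ  
False  False  False  False  |   True
False  False  False   True  |   True
False  False   True  False  |  False
False  False   True   True  |   True
False   True  False  False  |  False
False   True  False   True  |  False
False   True   True  False  |   True
False   True   True   True  |  False
 True  False  False  False  |  False
 True  False  False   True  |  False
 True  False   True  False  |  False
 True  False   True   True  |  False
 True   True  False  False  |   True
 True   True  False   True  |   True
 True   True   True  False  |   True
 True   True   True   True  |   True
The formula is true on 8 of the 16 rows.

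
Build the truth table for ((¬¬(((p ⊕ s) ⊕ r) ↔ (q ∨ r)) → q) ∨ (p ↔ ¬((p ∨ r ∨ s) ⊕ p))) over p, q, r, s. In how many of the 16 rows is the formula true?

p | q | r | s | φ
- | - | - | - | -
F | F | F | F | F
F | F | F | T | T
F | F | T | F | T
F | F | T | T | T
F | T | F | F | T
F | T | F | T | T
F | T | T | F | T
F | T | T | T | T
T | F | F | F | T
T | F | F | T | T
T | F | T | F | T
T | F | T | T | T
T | T | F | F | T
T | T | F | T | T
T | T | T | F | T
T | T | T | T | T
The formula is true on 15 of the 16 rows.

15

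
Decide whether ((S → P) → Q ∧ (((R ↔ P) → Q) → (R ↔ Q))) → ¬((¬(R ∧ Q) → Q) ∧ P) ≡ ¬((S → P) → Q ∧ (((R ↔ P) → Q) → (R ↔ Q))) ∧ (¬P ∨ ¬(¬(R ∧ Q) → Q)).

P | Q | R | S | φ | ψ
- | - | - | - | - | -
F | F | F | F | T | T
F | F | F | T | T | F
F | F | T | F | T | T
F | F | T | T | T | F
F | T | F | F | T | T
F | T | F | T | T | F
F | T | T | F | T | F
F | T | T | T | T | F
T | F | F | F | T | T
T | F | F | T | T | T
T | F | T | F | T | T
T | F | T | T | T | T
T | T | F | F | T | F
T | T | F | T | T | F
T | T | T | F | F | F
T | T | T | T | F | F
The columns differ at P=F, Q=F, R=F, S=T (φ=T, ψ=F), so they are not equivalent.

not equivalent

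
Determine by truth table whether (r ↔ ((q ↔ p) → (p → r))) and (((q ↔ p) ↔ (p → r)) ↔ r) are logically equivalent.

p | q | r || φ | ψ
F | F | F || F | F
F | F | T || T | T
F | T | F || F | T
F | T | T || T | F
T | F | F || F | F
T | F | T || T | F
T | T | F || T | T
T | T | T || T | T
The columns differ at p=F, q=T, r=F (φ=F, ψ=T), so they are not equivalent.

not equivalent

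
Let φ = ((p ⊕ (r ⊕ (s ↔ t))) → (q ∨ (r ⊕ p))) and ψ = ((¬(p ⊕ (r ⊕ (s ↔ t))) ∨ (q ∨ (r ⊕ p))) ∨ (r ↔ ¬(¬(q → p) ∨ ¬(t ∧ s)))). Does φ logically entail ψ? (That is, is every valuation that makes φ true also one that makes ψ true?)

yes

p | q | r | s | t || φ | ψ
F | F | F | F | F || F | T
F | F | F | F | T || T | T
F | F | F | T | F || T | T
F | F | F | T | T || F | F
F | F | T | F | F || T | T
F | F | T | F | T || T | T
F | F | T | T | F || T | T
F | F | T | T | T || T | T
F | T | F | F | F || T | T
F | T | F | F | T || T | T
F | T | F | T | F || T | T
F | T | F | T | T || T | T
F | T | T | F | F || T | T
F | T | T | F | T || T | T
F | T | T | T | F || T | T
F | T | T | T | T || T | T
T | F | F | F | F || T | T
T | F | F | F | T || T | T
T | F | F | T | F || T | T
T | F | F | T | T || T | T
T | F | T | F | F || F | F
T | F | T | F | T || T | T
T | F | T | T | F || T | T
T | F | T | T | T || F | T
T | T | F | F | F || T | T
T | T | F | F | T || T | T
T | T | F | T | F || T | T
T | T | F | T | T || T | T
T | T | T | F | F || T | T
T | T | T | F | T || T | T
T | T | T | T | F || T | T
T | T | T | T | T || T | T
In every row where φ is true, ψ is also true, so φ ⊨ ψ.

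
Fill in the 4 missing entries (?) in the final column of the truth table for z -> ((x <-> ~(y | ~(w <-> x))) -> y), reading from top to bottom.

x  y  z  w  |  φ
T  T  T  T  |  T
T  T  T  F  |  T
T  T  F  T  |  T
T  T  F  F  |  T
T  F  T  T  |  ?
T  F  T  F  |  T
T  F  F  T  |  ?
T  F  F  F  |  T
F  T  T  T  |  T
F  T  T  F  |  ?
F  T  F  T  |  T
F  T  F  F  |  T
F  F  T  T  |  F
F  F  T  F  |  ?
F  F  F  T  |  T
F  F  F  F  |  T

Row x=T, y=F, z=T, w=T: ((x <-> ~(y | ~(w <-> x))) -> y) = F, so the formula = F.
Row x=T, y=F, z=F, w=T: ((x <-> ~(y | ~(w <-> x))) -> y) = F, so the formula = T.
Row x=F, y=T, z=T, w=F: ((x <-> ~(y | ~(w <-> x))) -> y) = T, so the formula = T.
Row x=F, y=F, z=T, w=F: ((x <-> ~(y | ~(w <-> x))) -> y) = T, so the formula = T.

F, T, T, T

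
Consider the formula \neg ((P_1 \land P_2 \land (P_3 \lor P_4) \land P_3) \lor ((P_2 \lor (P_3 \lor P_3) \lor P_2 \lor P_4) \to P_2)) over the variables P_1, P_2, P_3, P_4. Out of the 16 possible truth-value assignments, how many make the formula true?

P_1 | P_2 | P_3 | P_4 || (P_3 \lor P_4) | (P_3 \lor P_3) | φ
 T  |  T  |  T  |  T  ||       T        |       T        | F
 T  |  T  |  T  |  F  ||       T        |       T        | F
 T  |  T  |  F  |  T  ||       T        |       F        | F
 T  |  T  |  F  |  F  ||       F        |       F        | F
 T  |  F  |  T  |  T  ||       T        |       T        | T
 T  |  F  |  T  |  F  ||       T        |       T        | T
 T  |  F  |  F  |  T  ||       T        |       F        | T
 T  |  F  |  F  |  F  ||       F        |       F        | F
 F  |  T  |  T  |  T  ||       T        |       T        | F
 F  |  T  |  T  |  F  ||       T        |       T        | F
 F  |  T  |  F  |  T  ||       T        |       F        | F
 F  |  T  |  F  |  F  ||       F        |       F        | F
 F  |  F  |  T  |  T  ||       T        |       T        | T
 F  |  F  |  T  |  F  ||       T        |       T        | T
 F  |  F  |  F  |  T  ||       T        |       F        | T
 F  |  F  |  F  |  F  ||       F        |       F        | F
The formula is true on 6 of the 16 rows.

6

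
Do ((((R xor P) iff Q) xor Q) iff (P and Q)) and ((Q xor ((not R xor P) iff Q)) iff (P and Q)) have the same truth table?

P | Q | R | φ | ψ
- | - | - | - | -
T | T | T | T | F
T | T | F | F | T
T | F | T | F | T
T | F | F | T | F
F | T | T | T | F
F | T | F | F | T
F | F | T | T | F
F | F | F | F | T
The columns differ at P=T, Q=T, R=T (φ=T, ψ=F), so they are not equivalent.

not equivalent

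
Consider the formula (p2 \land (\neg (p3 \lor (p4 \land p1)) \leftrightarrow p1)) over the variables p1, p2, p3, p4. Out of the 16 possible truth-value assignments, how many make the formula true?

3

p1 | p2 | p3 | p4 | (p4 \land p1) | (p3 \lor (p4 \land p1)) | \neg (p3 \lor (p4 \land p1)) | φ
-- | -- | -- | -- | ------------- | ----------------------- | ---------------------------- | -
F  | F  | F  | F  |       F       |            F            |              T               | F
F  | F  | F  | T  |       F       |            F            |              T               | F
F  | F  | T  | F  |       F       |            T            |              F               | F
F  | F  | T  | T  |       F       |            T            |              F               | F
F  | T  | F  | F  |       F       |            F            |              T               | F
F  | T  | F  | T  |       F       |            F            |              T               | F
F  | T  | T  | F  |       F       |            T            |              F               | T
F  | T  | T  | T  |       F       |            T            |              F               | T
T  | F  | F  | F  |       F       |            F            |              T               | F
T  | F  | F  | T  |       T       |            T            |              F               | F
T  | F  | T  | F  |       F       |            T            |              F               | F
T  | F  | T  | T  |       T       |            T            |              F               | F
T  | T  | F  | F  |       F       |            F            |              T               | T
T  | T  | F  | T  |       T       |            T            |              F               | F
T  | T  | T  | F  |       F       |            T            |              F               | F
T  | T  | T  | T  |       T       |            T            |              F               | F
The formula is true on 3 of the 16 rows.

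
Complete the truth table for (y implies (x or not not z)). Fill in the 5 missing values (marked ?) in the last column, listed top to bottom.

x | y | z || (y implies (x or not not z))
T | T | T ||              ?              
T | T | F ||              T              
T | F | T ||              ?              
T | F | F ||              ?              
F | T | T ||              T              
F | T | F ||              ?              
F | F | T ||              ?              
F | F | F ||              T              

Row x=T, y=T, z=T: (x or not not z) = T, so (y implies (x or not not z)) = T.
Row x=T, y=F, z=T: (x or not not z) = T, so (y implies (x or not not z)) = T.
Row x=T, y=F, z=F: (x or not not z) = T, so (y implies (x or not not z)) = T.
Row x=F, y=T, z=F: (x or not not z) = F, so (y implies (x or not not z)) = F.
Row x=F, y=F, z=T: (x or not not z) = T, so (y implies (x or not not z)) = T.

T, T, T, F, T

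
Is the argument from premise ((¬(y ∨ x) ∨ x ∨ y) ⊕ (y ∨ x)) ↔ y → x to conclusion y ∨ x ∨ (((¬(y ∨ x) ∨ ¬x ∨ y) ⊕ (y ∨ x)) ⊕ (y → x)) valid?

x | y | φ | ψ
- | - | - | -
F | F | T | F
F | T | T | T
T | F | F | T
T | T | F | T
At x=F, y=F we have φ true but ψ false, so φ does not entail ψ.

no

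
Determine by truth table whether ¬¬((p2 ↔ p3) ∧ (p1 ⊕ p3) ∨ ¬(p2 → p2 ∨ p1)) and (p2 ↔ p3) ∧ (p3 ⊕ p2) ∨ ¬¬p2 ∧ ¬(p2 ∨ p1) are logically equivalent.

not equivalent

p1  p2  p3  |  φ  ψ
1   1   1   |  0  0
1   1   0   |  0  0
1   0   1   |  0  0
1   0   0   |  1  0
0   1   1   |  1  0
0   1   0   |  0  0
0   0   1   |  0  0
0   0   0   |  0  0
The columns differ at p1=1, p2=0, p3=0 (φ=1, ψ=0), so they are not equivalent.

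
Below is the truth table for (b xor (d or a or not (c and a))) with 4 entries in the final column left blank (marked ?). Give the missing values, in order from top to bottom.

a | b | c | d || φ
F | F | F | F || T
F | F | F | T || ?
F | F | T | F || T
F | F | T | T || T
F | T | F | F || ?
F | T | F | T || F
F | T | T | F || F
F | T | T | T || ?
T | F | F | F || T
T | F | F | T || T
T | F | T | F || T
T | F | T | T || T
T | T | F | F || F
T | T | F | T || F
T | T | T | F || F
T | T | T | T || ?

T, F, F, F

Row a=F, b=F, c=F, d=T: (d or a or not (c and a)) = T, so the formula = T.
Row a=F, b=T, c=F, d=F: (d or a or not (c and a)) = T, so the formula = F.
Row a=F, b=T, c=T, d=T: (d or a or not (c and a)) = T, so the formula = F.
Row a=T, b=T, c=T, d=T: (d or a or not (c and a)) = T, so the formula = F.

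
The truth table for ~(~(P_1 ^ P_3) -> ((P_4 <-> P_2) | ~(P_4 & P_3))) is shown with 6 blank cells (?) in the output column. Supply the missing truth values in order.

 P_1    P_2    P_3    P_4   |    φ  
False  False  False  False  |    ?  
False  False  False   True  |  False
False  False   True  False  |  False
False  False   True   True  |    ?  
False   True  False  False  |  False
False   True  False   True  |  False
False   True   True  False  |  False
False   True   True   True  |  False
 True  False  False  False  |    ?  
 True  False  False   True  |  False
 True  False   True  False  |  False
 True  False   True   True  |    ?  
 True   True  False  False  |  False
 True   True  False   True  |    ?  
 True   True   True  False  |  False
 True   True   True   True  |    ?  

False, False, False, True, False, False

Row P_1=False, P_2=False, P_3=False, P_4=False: ~(P_1 ^ P_3) = True, ((P_4 <-> P_2) | ~(P_4 & P_3)) = True, (~(P_1 ^ P_3) -> ((P_4 <-> P_2) | ~(P_4 & P_3))) = True, so the formula = False.
Row P_1=False, P_2=False, P_3=True, P_4=True: ~(P_1 ^ P_3) = False, ((P_4 <-> P_2) | ~(P_4 & P_3)) = False, (~(P_1 ^ P_3) -> ((P_4 <-> P_2) | ~(P_4 & P_3))) = True, so the formula = False.
Row P_1=True, P_2=False, P_3=False, P_4=False: ~(P_1 ^ P_3) = False, ((P_4 <-> P_2) | ~(P_4 & P_3)) = True, (~(P_1 ^ P_3) -> ((P_4 <-> P_2) | ~(P_4 & P_3))) = True, so the formula = False.
Row P_1=True, P_2=False, P_3=True, P_4=True: ~(P_1 ^ P_3) = True, ((P_4 <-> P_2) | ~(P_4 & P_3)) = False, (~(P_1 ^ P_3) -> ((P_4 <-> P_2) | ~(P_4 & P_3))) = False, so the formula = True.
Row P_1=True, P_2=True, P_3=False, P_4=True: ~(P_1 ^ P_3) = False, ((P_4 <-> P_2) | ~(P_4 & P_3)) = True, (~(P_1 ^ P_3) -> ((P_4 <-> P_2) | ~(P_4 & P_3))) = True, so the formula = False.
Row P_1=True, P_2=True, P_3=True, P_4=True: ~(P_1 ^ P_3) = True, ((P_4 <-> P_2) | ~(P_4 & P_3)) = True, (~(P_1 ^ P_3) -> ((P_4 <-> P_2) | ~(P_4 & P_3))) = True, so the formula = False.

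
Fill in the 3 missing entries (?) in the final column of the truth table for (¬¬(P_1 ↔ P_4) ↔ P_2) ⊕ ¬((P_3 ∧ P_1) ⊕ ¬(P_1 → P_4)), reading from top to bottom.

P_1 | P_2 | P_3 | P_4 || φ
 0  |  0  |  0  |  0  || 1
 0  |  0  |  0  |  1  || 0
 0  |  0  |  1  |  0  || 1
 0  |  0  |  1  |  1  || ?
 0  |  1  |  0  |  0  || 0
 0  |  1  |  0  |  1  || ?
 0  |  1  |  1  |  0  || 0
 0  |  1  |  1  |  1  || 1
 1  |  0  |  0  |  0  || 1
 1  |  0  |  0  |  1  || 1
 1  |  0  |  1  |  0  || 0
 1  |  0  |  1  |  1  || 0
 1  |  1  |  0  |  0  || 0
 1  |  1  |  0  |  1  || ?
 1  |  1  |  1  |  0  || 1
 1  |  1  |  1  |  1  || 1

0, 1, 0

Row P_1=0, P_2=0, P_3=1, P_4=1: (¬¬(P_1 ↔ P_4) ↔ P_2) = 1, ¬((P_3 ∧ P_1) ⊕ ¬(P_1 → P_4)) = 1, so the formula = 0.
Row P_1=0, P_2=1, P_3=0, P_4=1: (¬¬(P_1 ↔ P_4) ↔ P_2) = 0, ¬((P_3 ∧ P_1) ⊕ ¬(P_1 → P_4)) = 1, so the formula = 1.
Row P_1=1, P_2=1, P_3=0, P_4=1: (¬¬(P_1 ↔ P_4) ↔ P_2) = 1, ¬((P_3 ∧ P_1) ⊕ ¬(P_1 → P_4)) = 1, so the formula = 0.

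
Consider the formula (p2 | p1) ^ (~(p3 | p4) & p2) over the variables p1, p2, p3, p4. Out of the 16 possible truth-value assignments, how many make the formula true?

10

p1  p2  p3  p4     (p2 | p1)  (p3 | p4)  ~(p3 | p4)  (~(p3 | p4) & p2)  ((p2 | p1) ^ (~(p3 | p4) & p2))
F   F   F   F          F          F          T               F                         F               
F   F   F   T          F          T          F               F                         F               
F   F   T   F          F          T          F               F                         F               
F   F   T   T          F          T          F               F                         F               
F   T   F   F          T          F          T               T                         F               
F   T   F   T          T          T          F               F                         T               
F   T   T   F          T          T          F               F                         T               
F   T   T   T          T          T          F               F                         T               
T   F   F   F          T          F          T               F                         T               
T   F   F   T          T          T          F               F                         T               
T   F   T   F          T          T          F               F                         T               
T   F   T   T          T          T          F               F                         T               
T   T   F   F          T          F          T               T                         F               
T   T   F   T          T          T          F               F                         T               
T   T   T   F          T          T          F               F                         T               
T   T   T   T          T          T          F               F                         T               
The formula is true on 10 of the 16 rows.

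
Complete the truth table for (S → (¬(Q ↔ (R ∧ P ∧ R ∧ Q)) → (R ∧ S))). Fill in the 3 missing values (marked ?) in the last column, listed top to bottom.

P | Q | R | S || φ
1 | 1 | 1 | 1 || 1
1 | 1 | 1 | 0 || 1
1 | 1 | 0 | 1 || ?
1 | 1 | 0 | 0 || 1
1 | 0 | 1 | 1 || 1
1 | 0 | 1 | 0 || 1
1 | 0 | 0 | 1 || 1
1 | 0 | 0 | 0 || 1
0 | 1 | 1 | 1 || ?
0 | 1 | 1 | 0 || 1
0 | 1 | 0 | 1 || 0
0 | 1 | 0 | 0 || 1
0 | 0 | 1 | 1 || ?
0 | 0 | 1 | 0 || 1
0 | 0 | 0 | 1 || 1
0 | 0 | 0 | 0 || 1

Row P=1, Q=1, R=0, S=1: (¬(Q ↔ (R ∧ P ∧ R ∧ Q)) → (R ∧ S)) = 0, so the formula = 0.
Row P=0, Q=1, R=1, S=1: (¬(Q ↔ (R ∧ P ∧ R ∧ Q)) → (R ∧ S)) = 1, so the formula = 1.
Row P=0, Q=0, R=1, S=1: (¬(Q ↔ (R ∧ P ∧ R ∧ Q)) → (R ∧ S)) = 1, so the formula = 1.

0, 1, 1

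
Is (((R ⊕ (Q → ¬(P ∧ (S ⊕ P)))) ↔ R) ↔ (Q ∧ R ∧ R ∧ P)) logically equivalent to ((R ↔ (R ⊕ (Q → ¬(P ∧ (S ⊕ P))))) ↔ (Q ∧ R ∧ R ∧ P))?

equivalent

P  Q  R  S  |  φ  ψ
T  T  T  T  |  F  F
T  T  T  F  |  T  T
T  T  F  T  |  T  T
T  T  F  F  |  F  F
T  F  T  T  |  T  T
T  F  T  F  |  T  T
T  F  F  T  |  T  T
T  F  F  F  |  T  T
F  T  T  T  |  T  T
F  T  T  F  |  T  T
F  T  F  T  |  T  T
F  T  F  F  |  T  T
F  F  T  T  |  T  T
F  F  T  F  |  T  T
F  F  F  T  |  T  T
F  F  F  F  |  T  T
The columns for φ and ψ agree on every row, so they are logically equivalent.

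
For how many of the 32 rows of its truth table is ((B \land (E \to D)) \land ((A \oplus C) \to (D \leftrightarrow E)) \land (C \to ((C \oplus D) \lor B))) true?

A | B | C | D | E | φ
- | - | - | - | - | -
F | F | F | F | F | F
F | F | F | F | T | F
F | F | F | T | F | F
F | F | F | T | T | F
F | F | T | F | F | F
F | F | T | F | T | F
F | F | T | T | F | F
F | F | T | T | T | F
F | T | F | F | F | T
F | T | F | F | T | F
F | T | F | T | F | T
F | T | F | T | T | T
F | T | T | F | F | T
F | T | T | F | T | F
F | T | T | T | F | F
F | T | T | T | T | T
T | F | F | F | F | F
T | F | F | F | T | F
T | F | F | T | F | F
T | F | F | T | T | F
T | F | T | F | F | F
T | F | T | F | T | F
T | F | T | T | F | F
T | F | T | T | T | F
T | T | F | F | F | T
T | T | F | F | T | F
T | T | F | T | F | F
T | T | F | T | T | T
T | T | T | F | F | T
T | T | T | F | T | F
T | T | T | T | F | T
T | T | T | T | T | T
The formula is true on 10 of the 32 rows.

10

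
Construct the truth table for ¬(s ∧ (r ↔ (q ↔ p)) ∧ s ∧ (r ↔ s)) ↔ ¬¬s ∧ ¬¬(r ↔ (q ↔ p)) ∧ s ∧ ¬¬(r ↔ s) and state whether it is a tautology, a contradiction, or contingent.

contradiction

p | q | r | s || (q ↔ p) | (r ↔ (q ↔ p)) | (s ∧ (r ↔ (q ↔ p))) | (r ↔ s) | ¬s | ¬¬s | ¬(r ↔ (q ↔ p)) | ¬¬(r ↔ (q ↔ p)) | (¬¬s ∧ ¬¬(r ↔ (q ↔ p))) | ¬(r ↔ s) | ¬¬(r ↔ s) | φ
T | T | T | T ||    T    |       T       |          T          |    T    | F  |  T  |       F        |        T        |            T            |    F     |     T     | F
T | T | T | F ||    T    |       T       |          F          |    F    | T  |  F  |       F        |        T        |            F            |    T     |     F     | F
T | T | F | T ||    T    |       F       |          F          |    F    | F  |  T  |       T        |        F        |            F            |    T     |     F     | F
T | T | F | F ||    T    |       F       |          F          |    T    | T  |  F  |       T        |        F        |            F            |    F     |     T     | F
T | F | T | T ||    F    |       F       |          F          |    T    | F  |  T  |       T        |        F        |            F            |    F     |     T     | F
T | F | T | F ||    F    |       F       |          F          |    F    | T  |  F  |       T        |        F        |            F            |    T     |     F     | F
T | F | F | T ||    F    |       T       |          T          |    F    | F  |  T  |       F        |        T        |            T            |    T     |     F     | F
T | F | F | F ||    F    |       T       |          F          |    T    | T  |  F  |       F        |        T        |            F            |    F     |     T     | F
F | T | T | T ||    F    |       F       |          F          |    T    | F  |  T  |       T        |        F        |            F            |    F     |     T     | F
F | T | T | F ||    F    |       F       |          F          |    F    | T  |  F  |       T        |        F        |            F            |    T     |     F     | F
F | T | F | T ||    F    |       T       |          T          |    F    | F  |  T  |       F        |        T        |            T            |    T     |     F     | F
F | T | F | F ||    F    |       T       |          F          |    T    | T  |  F  |       F        |        T        |            F            |    F     |     T     | F
F | F | T | T ||    T    |       T       |          T          |    T    | F  |  T  |       F        |        T        |            T            |    F     |     T     | F
F | F | T | F ||    T    |       T       |          F          |    F    | T  |  F  |       F        |        T        |            F            |    T     |     F     | F
F | F | F | T ||    T    |       F       |          F          |    F    | F  |  T  |       T        |        F        |            F            |    T     |     F     | F
F | F | F | F ||    T    |       F       |          F          |    T    | T  |  F  |       T        |        F        |            F            |    F     |     T     | F
Every row is F, so the formula is a contradiction.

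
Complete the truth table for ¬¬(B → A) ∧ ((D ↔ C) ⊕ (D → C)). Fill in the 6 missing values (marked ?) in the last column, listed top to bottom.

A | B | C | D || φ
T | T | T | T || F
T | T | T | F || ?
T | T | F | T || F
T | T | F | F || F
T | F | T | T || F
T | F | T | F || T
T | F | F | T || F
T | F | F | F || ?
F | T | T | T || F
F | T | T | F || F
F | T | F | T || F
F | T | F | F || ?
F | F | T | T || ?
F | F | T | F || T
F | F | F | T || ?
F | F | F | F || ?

T, F, F, F, F, F

Row A=T, B=T, C=T, D=F: ¬¬(B → A) = T, ((D ↔ C) ⊕ (D → C)) = T, so the formula = T.
Row A=T, B=F, C=F, D=F: ¬¬(B → A) = T, ((D ↔ C) ⊕ (D → C)) = F, so the formula = F.
Row A=F, B=T, C=F, D=F: ¬¬(B → A) = F, ((D ↔ C) ⊕ (D → C)) = F, so the formula = F.
Row A=F, B=F, C=T, D=T: ¬¬(B → A) = T, ((D ↔ C) ⊕ (D → C)) = F, so the formula = F.
Row A=F, B=F, C=F, D=T: ¬¬(B → A) = T, ((D ↔ C) ⊕ (D → C)) = F, so the formula = F.
Row A=F, B=F, C=F, D=F: ¬¬(B → A) = T, ((D ↔ C) ⊕ (D → C)) = F, so the formula = F.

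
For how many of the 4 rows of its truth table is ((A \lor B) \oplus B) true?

1

  A   |   B   || (A \lor B) | ((A \lor B) \oplus B)
 True |  True ||    True    |         False        
 True | False ||    True    |          True        
False |  True ||    True    |         False        
False | False ||   False    |         False        
The formula is true on 1 of the 4 rows.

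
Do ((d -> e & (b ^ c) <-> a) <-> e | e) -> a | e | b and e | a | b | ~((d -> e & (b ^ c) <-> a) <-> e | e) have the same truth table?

equivalent

  a   |   b   |   c   |   d   |   e   |   φ   |   ψ  
----- | ----- | ----- | ----- | ----- | ----- | -----
 True |  True |  True |  True |  True |  True |  True
 True |  True |  True |  True | False |  True |  True
 True |  True |  True | False |  True |  True |  True
 True |  True |  True | False | False |  True |  True
 True |  True | False |  True |  True |  True |  True
 True |  True | False |  True | False |  True |  True
 True |  True | False | False |  True |  True |  True
 True |  True | False | False | False |  True |  True
 True | False |  True |  True |  True |  True |  True
 True | False |  True |  True | False |  True |  True
 True | False |  True | False |  True |  True |  True
 True | False |  True | False | False |  True |  True
 True | False | False |  True |  True |  True |  True
 True | False | False |  True | False |  True |  True
 True | False | False | False |  True |  True |  True
 True | False | False | False | False |  True |  True
False |  True |  True |  True |  True |  True |  True
False |  True |  True |  True | False |  True |  True
False |  True |  True | False |  True |  True |  True
False |  True |  True | False | False |  True |  True
False |  True | False |  True |  True |  True |  True
False |  True | False |  True | False |  True |  True
False |  True | False | False |  True |  True |  True
False |  True | False | False | False |  True |  True
False | False |  True |  True |  True |  True |  True
False | False |  True |  True | False |  True |  True
False | False |  True | False |  True |  True |  True
False | False |  True | False | False | False | False
False | False | False |  True |  True |  True |  True
False | False | False |  True | False |  True |  True
False | False | False | False |  True |  True |  True
False | False | False | False | False | False | False
The columns for φ and ψ agree on every row, so they are logically equivalent.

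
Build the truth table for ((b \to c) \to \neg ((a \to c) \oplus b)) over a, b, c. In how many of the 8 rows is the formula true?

a  b  c  |  (b \to c)  (a \to c)  ((a \to c) \oplus b)  \neg ((a \to c) \oplus b)  φ
F  F  F  |      T          T               T                        F              F
F  F  T  |      T          T               T                        F              F
F  T  F  |      F          T               F                        T              T
F  T  T  |      T          T               F                        T              T
T  F  F  |      T          F               F                        T              T
T  F  T  |      T          T               T                        F              F
T  T  F  |      F          F               T                        F              T
T  T  T  |      T          T               F                        T              T
The formula is true on 5 of the 8 rows.

5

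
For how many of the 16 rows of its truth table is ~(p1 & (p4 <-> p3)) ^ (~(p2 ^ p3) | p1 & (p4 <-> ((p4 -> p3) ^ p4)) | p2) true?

p1 | p2 | p3 | p4 | φ
-- | -- | -- | -- | -
T  | T  | T  | T  | T
T  | T  | T  | F  | F
T  | T  | F  | T  | F
T  | T  | F  | F  | T
T  | F  | T  | T  | F
T  | F  | T  | F  | T
T  | F  | F  | T  | F
T  | F  | F  | F  | T
F  | T  | T  | T  | F
F  | T  | T  | F  | F
F  | T  | F  | T  | F
F  | T  | F  | F  | F
F  | F  | T  | T  | T
F  | F  | T  | F  | T
F  | F  | F  | T  | F
F  | F  | F  | F  | F
The formula is true on 6 of the 16 rows.

6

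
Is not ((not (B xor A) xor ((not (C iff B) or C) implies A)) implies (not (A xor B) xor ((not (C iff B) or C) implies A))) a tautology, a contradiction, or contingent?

contradiction

A | B | C | (B xor A) | not (B xor A) | (C iff B) | not (C iff B) | (not (C iff B) or C) | (A xor B) | not (A xor B) | φ
- | - | - | --------- | ------------- | --------- | ------------- | -------------------- | --------- | ------------- | -
0 | 0 | 0 |     0     |       1       |     1     |       0       |          0           |     0     |       1       | 0
0 | 0 | 1 |     0     |       1       |     0     |       1       |          1           |     0     |       1       | 0
0 | 1 | 0 |     1     |       0       |     0     |       1       |          1           |     1     |       0       | 0
0 | 1 | 1 |     1     |       0       |     1     |       0       |          1           |     1     |       0       | 0
1 | 0 | 0 |     1     |       0       |     1     |       0       |          0           |     1     |       0       | 0
1 | 0 | 1 |     1     |       0       |     0     |       1       |          1           |     1     |       0       | 0
1 | 1 | 0 |     0     |       1       |     0     |       1       |          1           |     0     |       1       | 0
1 | 1 | 1 |     0     |       1       |     1     |       0       |          1           |     0     |       1       | 0
Every row is 0, so the formula is a contradiction.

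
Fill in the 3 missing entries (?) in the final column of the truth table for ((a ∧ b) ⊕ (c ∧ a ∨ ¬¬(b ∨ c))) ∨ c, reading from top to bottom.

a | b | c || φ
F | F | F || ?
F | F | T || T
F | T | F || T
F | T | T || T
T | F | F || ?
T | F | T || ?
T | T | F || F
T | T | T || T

Row a=F, b=F, c=F: ((a ∧ b) ⊕ (c ∧ a ∨ ¬¬(b ∨ c))) = F, so the formula = F.
Row a=T, b=F, c=F: ((a ∧ b) ⊕ (c ∧ a ∨ ¬¬(b ∨ c))) = F, so the formula = F.
Row a=T, b=F, c=T: ((a ∧ b) ⊕ (c ∧ a ∨ ¬¬(b ∨ c))) = T, so the formula = T.

F, F, T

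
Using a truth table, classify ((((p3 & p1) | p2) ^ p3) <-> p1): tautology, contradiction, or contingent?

p1  p2  p3     (p3 & p1)  ((p3 & p1) | p2)  (((p3 & p1) | p2) ^ p3)  φ
F   F   F          F             F                     F             T
F   F   T          F             F                     T             F
F   T   F          F             T                     T             F
F   T   T          F             T                     F             T
T   F   F          F             F                     F             F
T   F   T          T             T                     F             F
T   T   F          F             T                     T             T
T   T   T          T             T                     F             F
3 of 8 rows are T, so the formula is contingent.

contingent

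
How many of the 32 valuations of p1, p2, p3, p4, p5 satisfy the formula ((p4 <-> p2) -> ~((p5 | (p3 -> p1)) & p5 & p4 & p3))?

  p1  |   p2  |   p3  |   p4  |   p5  ||   φ  
 True |  True |  True |  True |  True || False
 True |  True |  True |  True | False ||  True
 True |  True |  True | False |  True ||  True
 True |  True |  True | False | False ||  True
 True |  True | False |  True |  True ||  True
 True |  True | False |  True | False ||  True
 True |  True | False | False |  True ||  True
 True |  True | False | False | False ||  True
 True | False |  True |  True |  True ||  True
 True | False |  True |  True | False ||  True
 True | False |  True | False |  True ||  True
 True | False |  True | False | False ||  True
 True | False | False |  True |  True ||  True
 True | False | False |  True | False ||  True
 True | False | False | False |  True ||  True
 True | False | False | False | False ||  True
False |  True |  True |  True |  True || False
False |  True |  True |  True | False ||  True
False |  True |  True | False |  True ||  True
False |  True |  True | False | False ||  True
False |  True | False |  True |  True ||  True
False |  True | False |  True | False ||  True
False |  True | False | False |  True ||  True
False |  True | False | False | False ||  True
False | False |  True |  True |  True ||  True
False | False |  True |  True | False ||  True
False | False |  True | False |  True ||  True
False | False |  True | False | False ||  True
False | False | False |  True |  True ||  True
False | False | False |  True | False ||  True
False | False | False | False |  True ||  True
False | False | False | False | False ||  True
The formula is true on 30 of the 32 rows.

30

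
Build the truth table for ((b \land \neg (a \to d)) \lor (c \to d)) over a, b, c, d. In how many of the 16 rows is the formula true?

13

  a      b      c      d    |  (a \to d)  \neg (a \to d)  (b \land \neg (a \to d))  (c \to d)    φ  
 True   True   True   True  |     True        False                False               True     True
 True   True   True  False  |    False         True                 True              False     True
 True   True  False   True  |     True        False                False               True     True
 True   True  False  False  |    False         True                 True               True     True
 True  False   True   True  |     True        False                False               True     True
 True  False   True  False  |    False         True                False              False    False
 True  False  False   True  |     True        False                False               True     True
 True  False  False  False  |    False         True                False               True     True
False   True   True   True  |     True        False                False               True     True
False   True   True  False  |     True        False                False              False    False
False   True  False   True  |     True        False                False               True     True
False   True  False  False  |     True        False                False               True     True
False  False   True   True  |     True        False                False               True     True
False  False   True  False  |     True        False                False              False    False
False  False  False   True  |     True        False                False               True     True
False  False  False  False  |     True        False                False               True     True
The formula is true on 13 of the 16 rows.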